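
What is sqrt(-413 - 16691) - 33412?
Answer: -33412 + 4*I*sqrt(1069) ≈ -33412.0 + 130.78*I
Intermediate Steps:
sqrt(-413 - 16691) - 33412 = sqrt(-17104) - 33412 = 4*I*sqrt(1069) - 33412 = -33412 + 4*I*sqrt(1069)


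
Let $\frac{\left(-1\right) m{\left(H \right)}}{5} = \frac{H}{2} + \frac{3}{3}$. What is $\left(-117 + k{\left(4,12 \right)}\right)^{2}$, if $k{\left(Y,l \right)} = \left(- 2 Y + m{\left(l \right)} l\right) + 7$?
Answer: $289444$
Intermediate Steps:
$m{\left(H \right)} = -5 - \frac{5 H}{2}$ ($m{\left(H \right)} = - 5 \left(\frac{H}{2} + \frac{3}{3}\right) = - 5 \left(H \frac{1}{2} + 3 \cdot \frac{1}{3}\right) = - 5 \left(\frac{H}{2} + 1\right) = - 5 \left(1 + \frac{H}{2}\right) = -5 - \frac{5 H}{2}$)
$k{\left(Y,l \right)} = 7 - 2 Y + l \left(-5 - \frac{5 l}{2}\right)$ ($k{\left(Y,l \right)} = \left(- 2 Y + \left(-5 - \frac{5 l}{2}\right) l\right) + 7 = \left(- 2 Y + l \left(-5 - \frac{5 l}{2}\right)\right) + 7 = 7 - 2 Y + l \left(-5 - \frac{5 l}{2}\right)$)
$\left(-117 + k{\left(4,12 \right)}\right)^{2} = \left(-117 - \left(1 + 30 \left(2 + 12\right)\right)\right)^{2} = \left(-117 - \left(1 + 420\right)\right)^{2} = \left(-117 - 421\right)^{2} = \left(-538\right)^{2} = 289444$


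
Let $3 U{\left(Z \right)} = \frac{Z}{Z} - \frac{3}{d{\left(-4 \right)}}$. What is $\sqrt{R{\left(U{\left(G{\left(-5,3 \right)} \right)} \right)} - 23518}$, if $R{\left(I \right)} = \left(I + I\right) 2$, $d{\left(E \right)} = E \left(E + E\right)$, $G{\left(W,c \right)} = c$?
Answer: $\frac{i \sqrt{3386418}}{12} \approx 153.35 i$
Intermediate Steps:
$d{\left(E \right)} = 2 E^{2}$ ($d{\left(E \right)} = E 2 E = 2 E^{2}$)
$U{\left(Z \right)} = \frac{29}{96}$ ($U{\left(Z \right)} = \frac{\frac{Z}{Z} - \frac{3}{2 \left(-4\right)^{2}}}{3} = \frac{1 - \frac{3}{2 \cdot 16}}{3} = \frac{1 - \frac{3}{32}}{3} = \frac{1}{3} \cdot \frac{29}{32} = \frac{29}{96}$)
$R{\left(I \right)} = 4 I$ ($R{\left(I \right)} = 2 I 2 = 4 I$)
$\sqrt{R{\left(U{\left(G{\left(-5,3 \right)} \right)} \right)} - 23518} = \sqrt{4 \cdot \frac{29}{96} - 23518} = \sqrt{\frac{29}{24} - 23518} = \sqrt{- \frac{564403}{24}} = \frac{i \sqrt{3386418}}{12}$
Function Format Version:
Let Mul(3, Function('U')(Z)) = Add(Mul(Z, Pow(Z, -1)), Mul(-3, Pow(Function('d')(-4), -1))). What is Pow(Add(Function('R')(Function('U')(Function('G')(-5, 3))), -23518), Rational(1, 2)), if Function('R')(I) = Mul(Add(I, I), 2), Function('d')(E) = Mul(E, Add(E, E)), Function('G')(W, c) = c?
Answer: Mul(Rational(1, 12), I, Pow(3386418, Rational(1, 2))) ≈ Mul(153.35, I)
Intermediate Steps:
Function('d')(E) = Mul(2, Pow(E, 2)) (Function('d')(E) = Mul(E, Mul(2, E)) = Mul(2, Pow(E, 2)))
Function('U')(Z) = Rational(29, 96) (Function('U')(Z) = Mul(Rational(1, 3), Add(Mul(Z, Pow(Z, -1)), Mul(-3, Pow(Mul(2, Pow(-4, 2)), -1)))) = Mul(Rational(1, 3), Add(1, Mul(-3, Pow(Mul(2, 16), -1)))) = Mul(Rational(1, 3), Add(1, Mul(-3, Pow(32, -1)))) = Mul(Rational(1, 3), Add(1, Mul(-3, Rational(1, 32)))) = Mul(Rational(1, 3), Add(1, Rational(-3, 32))) = Mul(Rational(1, 3), Rational(29, 32)) = Rational(29, 96))
Function('R')(I) = Mul(4, I) (Function('R')(I) = Mul(Mul(2, I), 2) = Mul(4, I))
Pow(Add(Function('R')(Function('U')(Function('G')(-5, 3))), -23518), Rational(1, 2)) = Pow(Add(Mul(4, Rational(29, 96)), -23518), Rational(1, 2)) = Pow(Add(Rational(29, 24), -23518), Rational(1, 2)) = Pow(Rational(-564403, 24), Rational(1, 2)) = Mul(Rational(1, 12), I, Pow(3386418, Rational(1, 2)))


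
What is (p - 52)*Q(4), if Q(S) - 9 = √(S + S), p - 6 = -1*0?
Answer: -414 - 92*√2 ≈ -544.11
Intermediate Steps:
p = 6 (p = 6 - 1*0 = 6 + 0 = 6)
Q(S) = 9 + √2*√S (Q(S) = 9 + √(S + S) = 9 + √(2*S) = 9 + √2*√S)
(p - 52)*Q(4) = (6 - 52)*(9 + √2*√4) = -46*(9 + √2*2) = -46*(9 + 2*√2) = -414 - 92*√2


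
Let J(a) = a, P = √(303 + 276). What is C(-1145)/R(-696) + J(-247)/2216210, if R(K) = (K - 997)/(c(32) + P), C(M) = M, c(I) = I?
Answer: 81201516229/3752043530 + 1145*√579/1693 ≈ 37.916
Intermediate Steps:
P = √579 ≈ 24.062
R(K) = (-997 + K)/(32 + √579) (R(K) = (K - 997)/(32 + √579) = (-997 + K)/(32 + √579))
C(-1145)/R(-696) + J(-247)/2216210 = -1145*(32 + √579)/(-997 - 696) - 247/2216210 = -(-36640/1693 - 1145*√579/1693) - 247*1/2216210 = -(-36640/1693 - 1145*√579/1693) - 247/2216210 = -1145*(-32/1693 - √579/1693) - 247/2216210 = (36640/1693 + 1145*√579/1693) - 247/2216210 = 81201516229/3752043530 + 1145*√579/1693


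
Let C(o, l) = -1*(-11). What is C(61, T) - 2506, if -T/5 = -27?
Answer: -2495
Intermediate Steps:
T = 135 (T = -5*(-27) = 135)
C(o, l) = 11
C(61, T) - 2506 = 11 - 2506 = -2495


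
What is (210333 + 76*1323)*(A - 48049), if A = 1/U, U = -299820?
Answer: -1492855865733487/99940 ≈ -1.4938e+10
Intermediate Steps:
A = -1/299820 (A = 1/(-299820) = -1/299820 ≈ -3.3353e-6)
(210333 + 76*1323)*(A - 48049) = (210333 + 76*1323)*(-1/299820 - 48049) = (210333 + 100548)*(-14406051181/299820) = 310881*(-14406051181/299820) = -1492855865733487/99940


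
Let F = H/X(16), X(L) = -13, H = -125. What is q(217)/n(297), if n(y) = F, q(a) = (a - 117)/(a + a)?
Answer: 26/1085 ≈ 0.023963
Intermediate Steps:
F = 125/13 (F = -125/(-13) = -125*(-1/13) = 125/13 ≈ 9.6154)
q(a) = (-117 + a)/(2*a) (q(a) = (-117 + a)/((2*a)) = (-117 + a)*(1/(2*a)) = (-117 + a)/(2*a))
n(y) = 125/13
q(217)/n(297) = ((½)*(-117 + 217)/217)/(125/13) = ((½)*(1/217)*100)*(13/125) = (50/217)*(13/125) = 26/1085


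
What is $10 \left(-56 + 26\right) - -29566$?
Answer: $29266$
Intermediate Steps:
$10 \left(-56 + 26\right) - -29566 = 10 \left(-30\right) + 29566 = -300 + 29566 = 29266$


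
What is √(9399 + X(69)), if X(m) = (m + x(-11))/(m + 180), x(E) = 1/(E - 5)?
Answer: √9324233031/996 ≈ 96.950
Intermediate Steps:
x(E) = 1/(-5 + E)
X(m) = (-1/16 + m)/(180 + m) (X(m) = (m + 1/(-5 - 11))/(m + 180) = (m + 1/(-16))/(180 + m) = (m - 1/16)/(180 + m) = (-1/16 + m)/(180 + m))
√(9399 + X(69)) = √(9399 + (-1/16 + 69)/(180 + 69)) = √(9399 + (1103/16)/249) = √(9399 + (1/249)*(1103/16)) = √(9399 + 1103/3984) = √(37446719/3984) = √9324233031/996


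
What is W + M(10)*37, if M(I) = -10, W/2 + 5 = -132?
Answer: -644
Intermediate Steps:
W = -274 (W = -10 + 2*(-132) = -10 - 264 = -274)
W + M(10)*37 = -274 - 10*37 = -274 - 370 = -644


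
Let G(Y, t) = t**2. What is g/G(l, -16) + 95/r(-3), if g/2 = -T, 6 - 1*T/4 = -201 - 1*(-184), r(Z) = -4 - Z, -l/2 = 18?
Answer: -3063/32 ≈ -95.719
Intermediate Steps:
l = -36 (l = -2*18 = -36)
T = 92 (T = 24 - 4*(-201 - 1*(-184)) = 24 - 4*(-201 + 184) = 24 - 4*(-17) = 24 + 68 = 92)
g = -184 (g = 2*(-1*92) = 2*(-92) = -184)
g/G(l, -16) + 95/r(-3) = -184/((-16)**2) + 95/(-4 - 1*(-3)) = -184/256 + 95/(-4 + 3) = -184*1/256 + 95/(-1) = -23/32 + 95*(-1) = -23/32 - 95 = -3063/32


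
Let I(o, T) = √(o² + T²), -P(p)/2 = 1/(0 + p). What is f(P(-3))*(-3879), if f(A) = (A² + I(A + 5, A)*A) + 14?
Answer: -56030 - 862*√293 ≈ -70785.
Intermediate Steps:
P(p) = -2/p (P(p) = -2/(0 + p) = -2/p)
I(o, T) = √(T² + o²)
f(A) = 14 + A² + A*√(A² + (5 + A)²) (f(A) = (A² + √(A² + (A + 5)²)*A) + 14 = (A² + √(A² + (5 + A)²)*A) + 14 = (A² + A*√(A² + (5 + A)²)) + 14 = 14 + A² + A*√(A² + (5 + A)²))
f(P(-3))*(-3879) = (14 + (-2/(-3))² + (-2/(-3))*√((-2/(-3))² + (5 - 2/(-3))²))*(-3879) = (14 + (-2*(-⅓))² + (-2*(-⅓))*√((-2*(-⅓))² + (5 - 2*(-⅓))²))*(-3879) = (14 + (⅔)² + 2*√((⅔)² + (5 + ⅔)²)/3)*(-3879) = (14 + 4/9 + 2*√(4/9 + (17/3)²)/3)*(-3879) = (14 + 4/9 + 2*√(4/9 + 289/9)/3)*(-3879) = (14 + 4/9 + 2*√(293/9)/3)*(-3879) = (14 + 4/9 + 2*(√293/3)/3)*(-3879) = (14 + 4/9 + 2*√293/9)*(-3879) = (130/9 + 2*√293/9)*(-3879) = -56030 - 862*√293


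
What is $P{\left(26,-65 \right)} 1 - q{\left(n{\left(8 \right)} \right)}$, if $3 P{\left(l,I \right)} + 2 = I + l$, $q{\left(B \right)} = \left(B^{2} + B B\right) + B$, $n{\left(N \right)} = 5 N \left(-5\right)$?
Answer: $- \frac{239441}{3} \approx -79814.0$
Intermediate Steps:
$n{\left(N \right)} = - 25 N$
$q{\left(B \right)} = B + 2 B^{2}$ ($q{\left(B \right)} = \left(B^{2} + B^{2}\right) + B = 2 B^{2} + B = B + 2 B^{2}$)
$P{\left(l,I \right)} = - \frac{2}{3} + \frac{I}{3} + \frac{l}{3}$ ($P{\left(l,I \right)} = - \frac{2}{3} + \frac{I + l}{3} = - \frac{2}{3} + \left(\frac{I}{3} + \frac{l}{3}\right) = - \frac{2}{3} + \frac{I}{3} + \frac{l}{3}$)
$P{\left(26,-65 \right)} 1 - q{\left(n{\left(8 \right)} \right)} = \left(- \frac{2}{3} + \frac{1}{3} \left(-65\right) + \frac{1}{3} \cdot 26\right) 1 - \left(-25\right) 8 \left(1 + 2 \left(\left(-25\right) 8\right)\right) = \left(- \frac{2}{3} - \frac{65}{3} + \frac{26}{3}\right) 1 - - 200 \left(1 + 2 \left(-200\right)\right) = \left(- \frac{41}{3}\right) 1 - - 200 \left(1 - 400\right) = - \frac{41}{3} - \left(-200\right) \left(-399\right) = - \frac{41}{3} - 79800 = - \frac{239441}{3}$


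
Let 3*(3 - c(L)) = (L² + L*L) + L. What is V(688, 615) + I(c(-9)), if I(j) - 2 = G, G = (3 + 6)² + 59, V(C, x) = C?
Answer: 830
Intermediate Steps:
c(L) = 3 - 2*L²/3 - L/3 (c(L) = 3 - ((L² + L*L) + L)/3 = 3 - ((L² + L²) + L)/3 = 3 - (2*L² + L)/3 = 3 - (L + 2*L²)/3 = 3 + (-2*L²/3 - L/3) = 3 - 2*L²/3 - L/3)
G = 140 (G = 9² + 59 = 81 + 59 = 140)
I(j) = 142 (I(j) = 2 + 140 = 142)
V(688, 615) + I(c(-9)) = 688 + 142 = 830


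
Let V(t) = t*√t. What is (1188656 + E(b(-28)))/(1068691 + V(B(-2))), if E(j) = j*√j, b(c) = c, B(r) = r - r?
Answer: 1188656/1068691 - 56*I*√7/1068691 ≈ 1.1123 - 0.00013864*I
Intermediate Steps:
B(r) = 0
V(t) = t^(3/2)
E(j) = j^(3/2)
(1188656 + E(b(-28)))/(1068691 + V(B(-2))) = (1188656 + (-28)^(3/2))/(1068691 + 0^(3/2)) = (1188656 - 56*I*√7)/(1068691 + 0) = (1188656 - 56*I*√7)/1068691 = (1188656 - 56*I*√7)*(1/1068691) = 1188656/1068691 - 56*I*√7/1068691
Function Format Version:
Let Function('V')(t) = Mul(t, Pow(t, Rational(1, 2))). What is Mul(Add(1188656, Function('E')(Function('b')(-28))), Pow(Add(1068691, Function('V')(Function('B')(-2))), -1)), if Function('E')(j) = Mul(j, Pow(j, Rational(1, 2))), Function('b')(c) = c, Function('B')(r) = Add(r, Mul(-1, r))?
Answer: Add(Rational(1188656, 1068691), Mul(Rational(-56, 1068691), I, Pow(7, Rational(1, 2)))) ≈ Add(1.1123, Mul(-0.00013864, I))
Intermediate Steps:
Function('B')(r) = 0
Function('V')(t) = Pow(t, Rational(3, 2))
Function('E')(j) = Pow(j, Rational(3, 2))
Mul(Add(1188656, Function('E')(Function('b')(-28))), Pow(Add(1068691, Function('V')(Function('B')(-2))), -1)) = Mul(Add(1188656, Pow(-28, Rational(3, 2))), Pow(Add(1068691, Pow(0, Rational(3, 2))), -1)) = Mul(Add(1188656, Mul(-56, I, Pow(7, Rational(1, 2)))), Pow(Add(1068691, 0), -1)) = Mul(Add(1188656, Mul(-56, I, Pow(7, Rational(1, 2)))), Pow(1068691, -1)) = Mul(Add(1188656, Mul(-56, I, Pow(7, Rational(1, 2)))), Rational(1, 1068691)) = Add(Rational(1188656, 1068691), Mul(Rational(-56, 1068691), I, Pow(7, Rational(1, 2))))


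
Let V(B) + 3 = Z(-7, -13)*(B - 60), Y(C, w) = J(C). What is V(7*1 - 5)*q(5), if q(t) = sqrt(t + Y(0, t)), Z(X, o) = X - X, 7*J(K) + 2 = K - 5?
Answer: -6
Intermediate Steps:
J(K) = -1 + K/7 (J(K) = -2/7 + (K - 5)/7 = -2/7 + (-5 + K)/7 = -2/7 + (-5/7 + K/7) = -1 + K/7)
Z(X, o) = 0
Y(C, w) = -1 + C/7
V(B) = -3 (V(B) = -3 + 0*(B - 60) = -3 + 0*(-60 + B) = -3 + 0 = -3)
q(t) = sqrt(-1 + t) (q(t) = sqrt(t + (-1 + (1/7)*0)) = sqrt(t + (-1 + 0)) = sqrt(t - 1) = sqrt(-1 + t))
V(7*1 - 5)*q(5) = -3*sqrt(-1 + 5) = -3*sqrt(4) = -3*2 = -6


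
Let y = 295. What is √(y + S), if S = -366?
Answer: I*√71 ≈ 8.4261*I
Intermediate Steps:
√(y + S) = √(295 - 366) = √(-71) = I*√71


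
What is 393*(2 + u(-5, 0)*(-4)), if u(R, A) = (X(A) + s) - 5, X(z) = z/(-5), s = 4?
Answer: 2358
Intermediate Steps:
X(z) = -z/5 (X(z) = z*(-⅕) = -z/5)
u(R, A) = -1 - A/5 (u(R, A) = (-A/5 + 4) - 5 = (4 - A/5) - 5 = -1 - A/5)
393*(2 + u(-5, 0)*(-4)) = 393*(2 + (-1 - ⅕*0)*(-4)) = 393*(2 + (-1 + 0)*(-4)) = 393*(2 - 1*(-4)) = 393*(2 + 4) = 393*6 = 2358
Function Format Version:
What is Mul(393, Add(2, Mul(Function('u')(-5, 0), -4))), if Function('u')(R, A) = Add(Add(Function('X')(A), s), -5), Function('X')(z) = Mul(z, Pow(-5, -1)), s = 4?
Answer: 2358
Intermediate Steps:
Function('X')(z) = Mul(Rational(-1, 5), z) (Function('X')(z) = Mul(z, Rational(-1, 5)) = Mul(Rational(-1, 5), z))
Function('u')(R, A) = Add(-1, Mul(Rational(-1, 5), A)) (Function('u')(R, A) = Add(Add(Mul(Rational(-1, 5), A), 4), -5) = Add(Add(4, Mul(Rational(-1, 5), A)), -5) = Add(-1, Mul(Rational(-1, 5), A)))
Mul(393, Add(2, Mul(Function('u')(-5, 0), -4))) = Mul(393, Add(2, Mul(Add(-1, Mul(Rational(-1, 5), 0)), -4))) = Mul(393, Add(2, Mul(Add(-1, 0), -4))) = Mul(393, Add(2, Mul(-1, -4))) = Mul(393, Add(2, 4)) = Mul(393, 6) = 2358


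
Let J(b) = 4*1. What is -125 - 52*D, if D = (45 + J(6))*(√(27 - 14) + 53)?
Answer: -135169 - 2548*√13 ≈ -1.4436e+5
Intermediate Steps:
J(b) = 4
D = 2597 + 49*√13 (D = (45 + 4)*(√(27 - 14) + 53) = 49*(√13 + 53) = 49*(53 + √13) = 2597 + 49*√13 ≈ 2773.7)
-125 - 52*D = -125 - 52*(2597 + 49*√13) = -125 + (-135044 - 2548*√13) = -135169 - 2548*√13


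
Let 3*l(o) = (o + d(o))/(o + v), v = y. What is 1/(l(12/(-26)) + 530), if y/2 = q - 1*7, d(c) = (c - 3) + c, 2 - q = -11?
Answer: 150/79481 ≈ 0.0018872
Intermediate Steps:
q = 13 (q = 2 - 1*(-11) = 2 + 11 = 13)
d(c) = -3 + 2*c (d(c) = (-3 + c) + c = -3 + 2*c)
y = 12 (y = 2*(13 - 1*7) = 2*(13 - 7) = 2*6 = 12)
v = 12
l(o) = (-3 + 3*o)/(3*(12 + o)) (l(o) = ((o + (-3 + 2*o))/(o + 12))/3 = ((-3 + 3*o)/(12 + o))/3 = (-3 + 3*o)/(3*(12 + o)))
1/(l(12/(-26)) + 530) = 1/((-1 + 12/(-26))/(12 + 12/(-26)) + 530) = 1/((-1 + 12*(-1/26))/(12 + 12*(-1/26)) + 530) = 1/((-1 - 6/13)/(12 - 6/13) + 530) = 1/(-19/13/(150/13) + 530) = 1/((13/150)*(-19/13) + 530) = 1/(-19/150 + 530) = 1/(79481/150) = 150/79481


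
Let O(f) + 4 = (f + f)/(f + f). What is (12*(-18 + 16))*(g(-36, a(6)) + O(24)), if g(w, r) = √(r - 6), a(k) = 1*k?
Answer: 72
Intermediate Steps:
a(k) = k
g(w, r) = √(-6 + r)
O(f) = -3 (O(f) = -4 + (f + f)/(f + f) = -4 + (2*f)/((2*f)) = -4 + (2*f)*(1/(2*f)) = -4 + 1 = -3)
(12*(-18 + 16))*(g(-36, a(6)) + O(24)) = (12*(-18 + 16))*(√(-6 + 6) - 3) = (12*(-2))*(√0 - 3) = -24*(0 - 3) = -24*(-3) = 72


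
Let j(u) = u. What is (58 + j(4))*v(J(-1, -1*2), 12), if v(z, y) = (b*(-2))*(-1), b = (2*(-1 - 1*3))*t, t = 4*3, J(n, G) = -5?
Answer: -11904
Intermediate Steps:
t = 12
b = -96 (b = (2*(-1 - 1*3))*12 = (2*(-1 - 3))*12 = (2*(-4))*12 = -8*12 = -96)
v(z, y) = -192 (v(z, y) = -96*(-2)*(-1) = 192*(-1) = -192)
(58 + j(4))*v(J(-1, -1*2), 12) = (58 + 4)*(-192) = 62*(-192) = -11904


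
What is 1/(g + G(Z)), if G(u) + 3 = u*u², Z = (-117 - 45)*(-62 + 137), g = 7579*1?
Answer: -1/1793613367424 ≈ -5.5753e-13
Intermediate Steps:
g = 7579
Z = -12150 (Z = -162*75 = -12150)
G(u) = -3 + u³ (G(u) = -3 + u*u² = -3 + u³)
1/(g + G(Z)) = 1/(7579 + (-3 + (-12150)³)) = 1/(7579 + (-3 - 1793613375000)) = 1/(7579 - 1793613375003) = 1/(-1793613367424) = -1/1793613367424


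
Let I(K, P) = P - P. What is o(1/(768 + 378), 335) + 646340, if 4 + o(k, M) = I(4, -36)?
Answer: 646336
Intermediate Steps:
I(K, P) = 0
o(k, M) = -4 (o(k, M) = -4 + 0 = -4)
o(1/(768 + 378), 335) + 646340 = -4 + 646340 = 646336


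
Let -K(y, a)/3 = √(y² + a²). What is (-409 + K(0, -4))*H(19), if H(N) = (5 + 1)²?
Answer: -15156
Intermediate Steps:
H(N) = 36 (H(N) = 6² = 36)
K(y, a) = -3*√(a² + y²) (K(y, a) = -3*√(y² + a²) = -3*√(a² + y²))
(-409 + K(0, -4))*H(19) = (-409 - 3*√((-4)² + 0²))*36 = (-409 - 3*√(16 + 0))*36 = (-409 - 3*√16)*36 = (-409 - 3*4)*36 = (-409 - 12)*36 = -421*36 = -15156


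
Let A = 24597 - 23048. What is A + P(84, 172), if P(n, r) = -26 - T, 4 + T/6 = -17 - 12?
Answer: 1721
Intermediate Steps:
T = -198 (T = -24 + 6*(-17 - 12) = -24 + 6*(-29) = -24 - 174 = -198)
A = 1549
P(n, r) = 172 (P(n, r) = -26 - 1*(-198) = -26 + 198 = 172)
A + P(84, 172) = 1549 + 172 = 1721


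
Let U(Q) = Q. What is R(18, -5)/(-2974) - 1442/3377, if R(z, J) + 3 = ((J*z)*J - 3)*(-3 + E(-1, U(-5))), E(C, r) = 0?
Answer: 125090/5021599 ≈ 0.024910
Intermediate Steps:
R(z, J) = 6 - 3*z*J² (R(z, J) = -3 + ((J*z)*J - 3)*(-3 + 0) = -3 + (z*J² - 3)*(-3) = -3 + (-3 + z*J²)*(-3) = -3 + (9 - 3*z*J²) = 6 - 3*z*J²)
R(18, -5)/(-2974) - 1442/3377 = (6 - 3*18*(-5)²)/(-2974) - 1442/3377 = (6 - 3*18*25)*(-1/2974) - 1442*1/3377 = (6 - 1350)*(-1/2974) - 1442/3377 = -1344*(-1/2974) - 1442/3377 = 672/1487 - 1442/3377 = 125090/5021599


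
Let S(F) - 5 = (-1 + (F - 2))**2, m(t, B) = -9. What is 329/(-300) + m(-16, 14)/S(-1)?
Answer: -3203/2100 ≈ -1.5252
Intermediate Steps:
S(F) = 5 + (-3 + F)**2 (S(F) = 5 + (-1 + (F - 2))**2 = 5 + (-1 + (-2 + F))**2 = 5 + (-3 + F)**2)
329/(-300) + m(-16, 14)/S(-1) = 329/(-300) - 9/(5 + (-3 - 1)**2) = 329*(-1/300) - 9/(5 + (-4)**2) = -329/300 - 9/(5 + 16) = -329/300 - 9/21 = -329/300 - 9*1/21 = -329/300 - 3/7 = -3203/2100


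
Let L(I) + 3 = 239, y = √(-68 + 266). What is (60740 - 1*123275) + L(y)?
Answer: -62299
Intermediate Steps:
y = 3*√22 (y = √198 = 3*√22 ≈ 14.071)
L(I) = 236 (L(I) = -3 + 239 = 236)
(60740 - 1*123275) + L(y) = (60740 - 1*123275) + 236 = (60740 - 123275) + 236 = -62535 + 236 = -62299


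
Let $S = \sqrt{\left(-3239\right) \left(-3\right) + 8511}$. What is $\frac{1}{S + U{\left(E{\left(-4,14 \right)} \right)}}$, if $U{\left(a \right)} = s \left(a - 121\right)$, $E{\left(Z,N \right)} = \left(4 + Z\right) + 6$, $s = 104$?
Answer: $- \frac{2990}{35755843} - \frac{7 \sqrt{93}}{71511686} \approx -8.4567 \cdot 10^{-5}$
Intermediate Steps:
$E{\left(Z,N \right)} = 10 + Z$
$S = 14 \sqrt{93}$ ($S = \sqrt{9717 + 8511} = \sqrt{18228} = 14 \sqrt{93} \approx 135.01$)
$U{\left(a \right)} = -12584 + 104 a$ ($U{\left(a \right)} = 104 \left(a - 121\right) = 104 \left(-121 + a\right) = -12584 + 104 a$)
$\frac{1}{S + U{\left(E{\left(-4,14 \right)} \right)}} = \frac{1}{14 \sqrt{93} - \left(12584 - 104 \left(10 - 4\right)\right)} = \frac{1}{14 \sqrt{93} + \left(-12584 + 104 \cdot 6\right)} = \frac{1}{14 \sqrt{93} + \left(-12584 + 624\right)} = \frac{1}{14 \sqrt{93} - 11960} = \frac{1}{-11960 + 14 \sqrt{93}}$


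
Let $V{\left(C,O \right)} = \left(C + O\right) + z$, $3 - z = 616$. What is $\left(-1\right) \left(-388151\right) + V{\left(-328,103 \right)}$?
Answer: $387313$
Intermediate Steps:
$z = -613$ ($z = 3 - 616 = -613$)
$V{\left(C,O \right)} = -613 + C + O$ ($V{\left(C,O \right)} = \left(C + O\right) - 613 = -613 + C + O$)
$\left(-1\right) \left(-388151\right) + V{\left(-328,103 \right)} = \left(-1\right) \left(-388151\right) - 838 = 388151 - 838 = 387313$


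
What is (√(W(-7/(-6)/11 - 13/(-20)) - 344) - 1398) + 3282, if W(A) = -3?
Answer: 1884 + I*√347 ≈ 1884.0 + 18.628*I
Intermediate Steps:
(√(W(-7/(-6)/11 - 13/(-20)) - 344) - 1398) + 3282 = (√(-3 - 344) - 1398) + 3282 = (√(-347) - 1398) + 3282 = (I*√347 - 1398) + 3282 = (-1398 + I*√347) + 3282 = 1884 + I*√347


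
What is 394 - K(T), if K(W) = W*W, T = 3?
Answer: 385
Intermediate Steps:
K(W) = W**2
394 - K(T) = 394 - 1*3**2 = 394 - 1*9 = 394 - 9 = 385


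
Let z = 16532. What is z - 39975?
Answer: -23443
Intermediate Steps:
z - 39975 = 16532 - 39975 = -23443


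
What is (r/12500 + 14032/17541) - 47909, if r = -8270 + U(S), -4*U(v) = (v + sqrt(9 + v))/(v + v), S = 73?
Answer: -84036934230101/1754100000 - sqrt(82)/7300000 ≈ -47909.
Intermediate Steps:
U(v) = -(v + sqrt(9 + v))/(8*v) (U(v) = -(v + sqrt(9 + v))/(4*(v + v)) = -(v + sqrt(9 + v))/(4*(2*v)) = -(v + sqrt(9 + v))*1/(2*v)/4 = -(v + sqrt(9 + v))/(8*v))
r = -66161/8 - sqrt(82)/584 (r = -8270 + (1/8)*(-1*73 - sqrt(9 + 73))/73 = -8270 + (1/8)*(1/73)*(-73 - sqrt(82)) = -8270 + (-1/8 - sqrt(82)/584) = -66161/8 - sqrt(82)/584 ≈ -8270.1)
(r/12500 + 14032/17541) - 47909 = ((-66161/8 - sqrt(82)/584)/12500 + 14032/17541) - 47909 = ((-66161/8 - sqrt(82)/584)*(1/12500) + 14032*(1/17541)) - 47909 = ((-66161/100000 - sqrt(82)/7300000) + 14032/17541) - 47909 = (242669899/1754100000 - sqrt(82)/7300000) - 47909 = -84036934230101/1754100000 - sqrt(82)/7300000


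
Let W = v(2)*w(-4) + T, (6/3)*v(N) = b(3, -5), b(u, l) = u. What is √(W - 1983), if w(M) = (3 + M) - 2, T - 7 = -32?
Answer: 5*I*√322/2 ≈ 44.861*I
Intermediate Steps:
T = -25 (T = 7 - 32 = -25)
w(M) = 1 + M
v(N) = 3/2 (v(N) = (½)*3 = 3/2)
W = -59/2 (W = 3*(1 - 4)/2 - 25 = (3/2)*(-3) - 25 = -9/2 - 25 = -59/2 ≈ -29.500)
√(W - 1983) = √(-59/2 - 1983) = √(-4025/2) = 5*I*√322/2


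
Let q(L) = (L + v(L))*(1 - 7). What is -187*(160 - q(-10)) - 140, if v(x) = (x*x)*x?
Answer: 1103160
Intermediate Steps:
v(x) = x**3 (v(x) = x**2*x = x**3)
q(L) = -6*L - 6*L**3 (q(L) = (L + L**3)*(1 - 7) = (L + L**3)*(-6) = -6*L - 6*L**3)
-187*(160 - q(-10)) - 140 = -187*(160 - 6*(-10)*(-1 - 1*(-10)**2)) - 140 = -187*(160 - 6*(-10)*(-1 - 1*100)) - 140 = -187*(160 - 6*(-10)*(-1 - 100)) - 140 = -187*(160 - 6*(-10)*(-101)) - 140 = -187*(160 - 1*6060) - 140 = -187*(160 - 6060) - 140 = -187*(-5900) - 140 = 1103300 - 140 = 1103160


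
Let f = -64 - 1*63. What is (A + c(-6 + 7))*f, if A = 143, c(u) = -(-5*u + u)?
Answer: -18669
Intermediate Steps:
c(u) = 4*u (c(u) = -(-4)*u = 4*u)
f = -127 (f = -64 - 63 = -127)
(A + c(-6 + 7))*f = (143 + 4*(-6 + 7))*(-127) = (143 + 4*1)*(-127) = (143 + 4)*(-127) = 147*(-127) = -18669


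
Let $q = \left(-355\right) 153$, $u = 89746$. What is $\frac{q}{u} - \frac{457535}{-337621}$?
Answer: $\frac{22724051495}{30300134266} \approx 0.74997$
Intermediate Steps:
$q = -54315$
$\frac{q}{u} - \frac{457535}{-337621} = - \frac{54315}{89746} - \frac{457535}{-337621} = \left(-54315\right) \frac{1}{89746} - - \frac{457535}{337621} = - \frac{54315}{89746} + \frac{457535}{337621} = \frac{22724051495}{30300134266}$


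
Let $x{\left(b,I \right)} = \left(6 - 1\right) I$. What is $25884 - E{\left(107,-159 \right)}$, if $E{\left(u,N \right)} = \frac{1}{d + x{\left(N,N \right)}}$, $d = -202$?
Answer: $\frac{25806349}{997} \approx 25884.0$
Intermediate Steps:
$x{\left(b,I \right)} = 5 I$
$E{\left(u,N \right)} = \frac{1}{-202 + 5 N}$
$25884 - E{\left(107,-159 \right)} = 25884 - \frac{1}{-202 + 5 \left(-159\right)} = 25884 - \frac{1}{-202 - 795} = 25884 - \frac{1}{-997} = 25884 - - \frac{1}{997} = 25884 + \frac{1}{997} = \frac{25806349}{997}$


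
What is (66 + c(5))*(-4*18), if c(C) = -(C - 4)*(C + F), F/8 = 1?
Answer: -3816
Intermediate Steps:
F = 8 (F = 8*1 = 8)
c(C) = -(-4 + C)*(8 + C) (c(C) = -(C - 4)*(C + 8) = -(-4 + C)*(8 + C))
(66 + c(5))*(-4*18) = (66 + (32 - 1*5² - 4*5))*(-4*18) = (66 + (32 - 1*25 - 20))*(-72) = (66 + (32 - 25 - 20))*(-72) = (66 - 13)*(-72) = 53*(-72) = -3816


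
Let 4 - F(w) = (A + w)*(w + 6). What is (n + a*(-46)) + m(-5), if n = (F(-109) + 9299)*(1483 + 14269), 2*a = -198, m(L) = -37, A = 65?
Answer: 75157309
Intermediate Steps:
F(w) = 4 - (6 + w)*(65 + w) (F(w) = 4 - (65 + w)*(w + 6) = 4 - (65 + w)*(6 + w) = 4 - (6 + w)*(65 + w))
a = -99 (a = (½)*(-198) = -99)
n = 75152792 (n = ((-386 - 1*(-109)² - 71*(-109)) + 9299)*(1483 + 14269) = ((-386 - 1*11881 + 7739) + 9299)*15752 = ((-386 - 11881 + 7739) + 9299)*15752 = (-4528 + 9299)*15752 = 4771*15752 = 75152792)
(n + a*(-46)) + m(-5) = (75152792 - 99*(-46)) - 37 = (75152792 + 4554) - 37 = 75157346 - 37 = 75157309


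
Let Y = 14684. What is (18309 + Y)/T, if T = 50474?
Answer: 32993/50474 ≈ 0.65366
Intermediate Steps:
(18309 + Y)/T = (18309 + 14684)/50474 = 32993*(1/50474) = 32993/50474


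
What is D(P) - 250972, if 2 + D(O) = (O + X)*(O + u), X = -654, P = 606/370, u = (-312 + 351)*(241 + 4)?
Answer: -221961546036/34225 ≈ -6.4854e+6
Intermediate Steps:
u = 9555 (u = 39*245 = 9555)
P = 303/185 (P = 606*(1/370) = 303/185 ≈ 1.6378)
D(O) = -2 + (-654 + O)*(9555 + O) (D(O) = -2 + (O - 654)*(O + 9555) = -2 + (-654 + O)*(9555 + O))
D(P) - 250972 = (-6248972 + (303/185)² + 8901*(303/185)) - 250972 = (-6248972 + 91809/34225 + 2697003/185) - 250972 = -213372029336/34225 - 250972 = -221961546036/34225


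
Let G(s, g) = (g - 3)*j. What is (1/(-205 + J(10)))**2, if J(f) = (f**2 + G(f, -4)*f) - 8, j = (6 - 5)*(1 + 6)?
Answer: 1/363609 ≈ 2.7502e-6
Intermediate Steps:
j = 7 (j = 1*7 = 7)
G(s, g) = -21 + 7*g (G(s, g) = (g - 3)*7 = (-3 + g)*7 = -21 + 7*g)
J(f) = -8 + f**2 - 49*f (J(f) = (f**2 + (-21 + 7*(-4))*f) - 8 = (f**2 + (-21 - 28)*f) - 8 = (f**2 - 49*f) - 8 = -8 + f**2 - 49*f)
(1/(-205 + J(10)))**2 = (1/(-205 + (-8 + 10**2 - 49*10)))**2 = (1/(-205 + (-8 + 100 - 490)))**2 = (1/(-205 - 398))**2 = (1/(-603))**2 = (-1/603)**2 = 1/363609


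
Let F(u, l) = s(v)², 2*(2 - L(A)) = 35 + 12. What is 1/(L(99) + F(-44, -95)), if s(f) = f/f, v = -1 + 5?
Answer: -2/41 ≈ -0.048781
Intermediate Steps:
v = 4
s(f) = 1
L(A) = -43/2 (L(A) = 2 - (35 + 12)/2 = 2 - ½*47 = 2 - 47/2 = -43/2)
F(u, l) = 1 (F(u, l) = 1² = 1)
1/(L(99) + F(-44, -95)) = 1/(-43/2 + 1) = 1/(-41/2) = -2/41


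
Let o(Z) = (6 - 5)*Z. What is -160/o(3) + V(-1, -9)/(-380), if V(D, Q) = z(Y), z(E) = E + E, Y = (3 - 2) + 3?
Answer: -15206/285 ≈ -53.354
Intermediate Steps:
Y = 4 (Y = 1 + 3 = 4)
o(Z) = Z (o(Z) = 1*Z = Z)
z(E) = 2*E
V(D, Q) = 8 (V(D, Q) = 2*4 = 8)
-160/o(3) + V(-1, -9)/(-380) = -160/3 + 8/(-380) = -160*⅓ + 8*(-1/380) = -160/3 - 2/95 = -15206/285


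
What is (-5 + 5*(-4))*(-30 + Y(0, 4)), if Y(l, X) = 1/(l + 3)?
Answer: 2225/3 ≈ 741.67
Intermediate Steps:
Y(l, X) = 1/(3 + l)
(-5 + 5*(-4))*(-30 + Y(0, 4)) = (-5 + 5*(-4))*(-30 + 1/(3 + 0)) = (-5 - 20)*(-30 + 1/3) = -25*(-30 + ⅓) = -25*(-89/3) = 2225/3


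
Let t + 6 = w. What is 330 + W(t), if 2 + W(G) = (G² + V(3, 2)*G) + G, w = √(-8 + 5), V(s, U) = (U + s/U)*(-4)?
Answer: 439 - 25*I*√3 ≈ 439.0 - 43.301*I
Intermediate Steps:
V(s, U) = -4*U - 4*s/U
w = I*√3 (w = √(-3) = I*√3 ≈ 1.732*I)
t = -6 + I*√3 ≈ -6.0 + 1.732*I
W(G) = -2 + G² - 13*G (W(G) = -2 + ((G² + (-4*2 - 4*3/2)*G) + G) = -2 + ((G² + (-8 - 4*3*½)*G) + G) = -2 + ((G² + (-8 - 6)*G) + G) = -2 + ((G² - 14*G) + G) = -2 + (G² - 13*G) = -2 + G² - 13*G)
330 + W(t) = 330 + (-2 + (-6 + I*√3)² - 13*(-6 + I*√3)) = 330 + (-2 + (-6 + I*√3)² + (78 - 13*I*√3)) = 330 + (76 + (-6 + I*√3)² - 13*I*√3) = 406 + (-6 + I*√3)² - 13*I*√3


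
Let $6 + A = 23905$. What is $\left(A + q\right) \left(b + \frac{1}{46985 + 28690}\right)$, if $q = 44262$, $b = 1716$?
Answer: $\frac{8851271654461}{75675} \approx 1.1696 \cdot 10^{8}$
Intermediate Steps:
$A = 23899$ ($A = -6 + 23905 = 23899$)
$\left(A + q\right) \left(b + \frac{1}{46985 + 28690}\right) = \left(23899 + 44262\right) \left(1716 + \frac{1}{46985 + 28690}\right) = 68161 \left(1716 + \frac{1}{75675}\right) = 68161 \cdot \frac{129858301}{75675} = \frac{8851271654461}{75675}$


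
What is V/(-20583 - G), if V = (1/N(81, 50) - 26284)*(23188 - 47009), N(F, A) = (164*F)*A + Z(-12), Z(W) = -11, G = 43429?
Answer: -31988934452475/3270466636 ≈ -9781.2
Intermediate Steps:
N(F, A) = -11 + 164*A*F (N(F, A) = (164*F)*A - 11 = 164*A*F - 11 = -11 + 164*A*F)
V = 415856147882175/664189 (V = (1/(-11 + 164*50*81) - 26284)*(23188 - 47009) = (1/(-11 + 664200) - 26284)*(-23821) = (1/664189 - 26284)*(-23821) = -17457543675/664189*(-23821) = 415856147882175/664189 ≈ 6.2611e+8)
V/(-20583 - G) = 415856147882175/(664189*(-20583 - 1*43429)) = 415856147882175/(664189*(-20583 - 43429)) = (415856147882175/664189)/(-64012) = (415856147882175/664189)*(-1/64012) = -31988934452475/3270466636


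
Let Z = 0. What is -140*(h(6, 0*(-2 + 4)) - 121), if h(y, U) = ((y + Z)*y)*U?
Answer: 16940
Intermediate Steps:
h(y, U) = U*y**2 (h(y, U) = ((y + 0)*y)*U = (y*y)*U = y**2*U = U*y**2)
-140*(h(6, 0*(-2 + 4)) - 121) = -140*((0*(-2 + 4))*6**2 - 121) = -140*((0*2)*36 - 121) = -140*(0*36 - 121) = -140*(0 - 121) = -140*(-121) = 16940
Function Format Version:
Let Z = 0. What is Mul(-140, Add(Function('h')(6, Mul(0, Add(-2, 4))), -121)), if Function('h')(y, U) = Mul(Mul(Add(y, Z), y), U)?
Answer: 16940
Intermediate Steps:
Function('h')(y, U) = Mul(U, Pow(y, 2)) (Function('h')(y, U) = Mul(Mul(Add(y, 0), y), U) = Mul(Mul(y, y), U) = Mul(Pow(y, 2), U) = Mul(U, Pow(y, 2)))
Mul(-140, Add(Function('h')(6, Mul(0, Add(-2, 4))), -121)) = Mul(-140, Add(Mul(Mul(0, Add(-2, 4)), Pow(6, 2)), -121)) = Mul(-140, Add(Mul(Mul(0, 2), 36), -121)) = Mul(-140, Add(Mul(0, 36), -121)) = Mul(-140, Add(0, -121)) = Mul(-140, -121) = 16940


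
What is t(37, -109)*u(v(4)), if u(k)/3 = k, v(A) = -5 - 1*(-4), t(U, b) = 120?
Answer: -360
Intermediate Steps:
v(A) = -1 (v(A) = -5 + 4 = -1)
u(k) = 3*k
t(37, -109)*u(v(4)) = 120*(3*(-1)) = 120*(-3) = -360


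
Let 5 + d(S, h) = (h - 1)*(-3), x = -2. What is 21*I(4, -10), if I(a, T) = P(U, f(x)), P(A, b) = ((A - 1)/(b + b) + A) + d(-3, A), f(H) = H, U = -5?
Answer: 399/2 ≈ 199.50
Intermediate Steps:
d(S, h) = -2 - 3*h (d(S, h) = -5 + (h - 1)*(-3) = -5 + (-1 + h)*(-3) = -5 + (3 - 3*h) = -2 - 3*h)
P(A, b) = -2 - 2*A + (-1 + A)/(2*b) (P(A, b) = ((A - 1)/(b + b) + A) + (-2 - 3*A) = ((-1 + A)/((2*b)) + A) + (-2 - 3*A) = ((-1 + A)*(1/(2*b)) + A) + (-2 - 3*A) = ((-1 + A)/(2*b) + A) + (-2 - 3*A) = (A + (-1 + A)/(2*b)) + (-2 - 3*A) = -2 - 2*A + (-1 + A)/(2*b))
I(a, T) = 19/2 (I(a, T) = (½)*(-1 - 5 - 4*(-2)*(1 - 5))/(-2) = (½)*(-½)*(-1 - 5 - 4*(-2)*(-4)) = (½)*(-½)*(-1 - 5 - 32) = (½)*(-½)*(-38) = 19/2)
21*I(4, -10) = 21*(19/2) = 399/2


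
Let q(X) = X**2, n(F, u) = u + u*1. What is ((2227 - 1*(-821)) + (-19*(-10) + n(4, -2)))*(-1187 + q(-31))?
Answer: -730884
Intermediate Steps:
n(F, u) = 2*u (n(F, u) = u + u = 2*u)
((2227 - 1*(-821)) + (-19*(-10) + n(4, -2)))*(-1187 + q(-31)) = ((2227 - 1*(-821)) + (-19*(-10) + 2*(-2)))*(-1187 + (-31)**2) = ((2227 + 821) + (190 - 4))*(-1187 + 961) = (3048 + 186)*(-226) = 3234*(-226) = -730884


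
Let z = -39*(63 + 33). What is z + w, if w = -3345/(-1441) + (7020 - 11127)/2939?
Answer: -15852297888/4235099 ≈ -3743.1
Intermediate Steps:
z = -3744 (z = -39*96 = -3744)
w = 3912768/4235099 (w = -3345*(-1/1441) - 4107*1/2939 = 3345/1441 - 4107/2939 = 3912768/4235099 ≈ 0.92389)
z + w = -3744 + 3912768/4235099 = -15852297888/4235099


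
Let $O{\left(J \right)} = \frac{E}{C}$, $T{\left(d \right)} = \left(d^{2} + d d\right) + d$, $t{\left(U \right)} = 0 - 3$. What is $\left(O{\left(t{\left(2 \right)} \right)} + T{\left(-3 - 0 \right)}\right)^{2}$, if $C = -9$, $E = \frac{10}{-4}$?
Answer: $\frac{75625}{324} \approx 233.41$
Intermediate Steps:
$t{\left(U \right)} = -3$ ($t{\left(U \right)} = 0 - 3 = -3$)
$E = - \frac{5}{2}$ ($E = 10 \left(- \frac{1}{4}\right) = - \frac{5}{2} \approx -2.5$)
$T{\left(d \right)} = d + 2 d^{2}$ ($T{\left(d \right)} = \left(d^{2} + d^{2}\right) + d = 2 d^{2} + d = d + 2 d^{2}$)
$O{\left(J \right)} = \frac{5}{18}$ ($O{\left(J \right)} = - \frac{5}{2 \left(-9\right)} = \left(- \frac{5}{2}\right) \left(- \frac{1}{9}\right) = \frac{5}{18}$)
$\left(O{\left(t{\left(2 \right)} \right)} + T{\left(-3 - 0 \right)}\right)^{2} = \left(\frac{5}{18} + \left(-3 - 0\right) \left(1 + 2 \left(-3 - 0\right)\right)\right)^{2} = \left(\frac{5}{18} + \left(-3 + 0\right) \left(1 + 2 \left(-3 + 0\right)\right)\right)^{2} = \left(\frac{5}{18} - 3 \left(1 + 2 \left(-3\right)\right)\right)^{2} = \left(\frac{5}{18} - 3 \left(1 - 6\right)\right)^{2} = \left(\frac{5}{18} - -15\right)^{2} = \left(\frac{5}{18} + 15\right)^{2} = \left(\frac{275}{18}\right)^{2} = \frac{75625}{324}$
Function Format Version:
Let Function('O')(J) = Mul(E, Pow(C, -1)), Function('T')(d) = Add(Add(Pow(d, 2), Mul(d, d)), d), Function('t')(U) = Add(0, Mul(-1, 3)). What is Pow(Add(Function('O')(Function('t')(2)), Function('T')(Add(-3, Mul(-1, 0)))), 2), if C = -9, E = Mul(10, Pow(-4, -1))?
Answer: Rational(75625, 324) ≈ 233.41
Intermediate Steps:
Function('t')(U) = -3 (Function('t')(U) = Add(0, -3) = -3)
E = Rational(-5, 2) (E = Mul(10, Rational(-1, 4)) = Rational(-5, 2) ≈ -2.5000)
Function('T')(d) = Add(d, Mul(2, Pow(d, 2))) (Function('T')(d) = Add(Add(Pow(d, 2), Pow(d, 2)), d) = Add(Mul(2, Pow(d, 2)), d) = Add(d, Mul(2, Pow(d, 2))))
Function('O')(J) = Rational(5, 18) (Function('O')(J) = Mul(Rational(-5, 2), Pow(-9, -1)) = Mul(Rational(-5, 2), Rational(-1, 9)) = Rational(5, 18))
Pow(Add(Function('O')(Function('t')(2)), Function('T')(Add(-3, Mul(-1, 0)))), 2) = Pow(Add(Rational(5, 18), Mul(Add(-3, Mul(-1, 0)), Add(1, Mul(2, Add(-3, Mul(-1, 0)))))), 2) = Pow(Add(Rational(5, 18), Mul(Add(-3, 0), Add(1, Mul(2, Add(-3, 0))))), 2) = Pow(Add(Rational(5, 18), Mul(-3, Add(1, Mul(2, -3)))), 2) = Pow(Add(Rational(5, 18), Mul(-3, Add(1, -6))), 2) = Pow(Add(Rational(5, 18), Mul(-3, -5)), 2) = Pow(Add(Rational(5, 18), 15), 2) = Pow(Rational(275, 18), 2) = Rational(75625, 324)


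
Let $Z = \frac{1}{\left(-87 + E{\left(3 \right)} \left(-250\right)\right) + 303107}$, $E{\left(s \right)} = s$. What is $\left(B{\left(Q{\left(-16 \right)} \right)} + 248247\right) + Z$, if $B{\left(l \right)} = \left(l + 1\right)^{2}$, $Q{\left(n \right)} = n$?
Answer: $\frac{75105631441}{302270} \approx 2.4847 \cdot 10^{5}$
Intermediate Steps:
$B{\left(l \right)} = \left(1 + l\right)^{2}$
$Z = \frac{1}{302270}$ ($Z = \frac{1}{\left(-87 + 3 \left(-250\right)\right) + 303107} = \frac{1}{\left(-87 - 750\right) + 303107} = \frac{1}{-837 + 303107} = \frac{1}{302270} \approx 3.3083 \cdot 10^{-6}$)
$\left(B{\left(Q{\left(-16 \right)} \right)} + 248247\right) + Z = \left(\left(1 - 16\right)^{2} + 248247\right) + \frac{1}{302270} = \left(\left(-15\right)^{2} + 248247\right) + \frac{1}{302270} = \left(225 + 248247\right) + \frac{1}{302270} = 248472 + \frac{1}{302270} = \frac{75105631441}{302270}$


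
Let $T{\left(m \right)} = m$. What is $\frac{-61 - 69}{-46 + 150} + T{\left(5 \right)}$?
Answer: $\frac{15}{4} \approx 3.75$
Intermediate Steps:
$\frac{-61 - 69}{-46 + 150} + T{\left(5 \right)} = \frac{-61 - 69}{-46 + 150} + 5 = \frac{1}{104} \left(-130\right) + 5 = - \frac{5}{4} + 5 = \frac{15}{4}$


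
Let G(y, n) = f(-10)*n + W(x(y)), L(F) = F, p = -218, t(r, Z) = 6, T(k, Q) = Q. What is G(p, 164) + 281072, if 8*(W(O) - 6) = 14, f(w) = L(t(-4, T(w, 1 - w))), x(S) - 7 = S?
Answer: 1128255/4 ≈ 2.8206e+5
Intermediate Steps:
x(S) = 7 + S
f(w) = 6
W(O) = 31/4 (W(O) = 6 + (⅛)*14 = 6 + 7/4 = 31/4)
G(y, n) = 31/4 + 6*n (G(y, n) = 6*n + 31/4 = 31/4 + 6*n)
G(p, 164) + 281072 = (31/4 + 6*164) + 281072 = (31/4 + 984) + 281072 = 3967/4 + 281072 = 1128255/4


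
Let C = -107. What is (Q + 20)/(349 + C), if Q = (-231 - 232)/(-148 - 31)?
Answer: 4043/43318 ≈ 0.093333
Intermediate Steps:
Q = 463/179 (Q = -463/(-179) = -463*(-1/179) = 463/179 ≈ 2.5866)
(Q + 20)/(349 + C) = (463/179 + 20)/(349 - 107) = (4043/179)/242 = (4043/179)*(1/242) = 4043/43318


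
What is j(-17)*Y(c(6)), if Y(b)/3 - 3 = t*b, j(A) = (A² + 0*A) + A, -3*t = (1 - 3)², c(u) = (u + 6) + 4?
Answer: -14960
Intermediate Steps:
c(u) = 10 + u (c(u) = (6 + u) + 4 = 10 + u)
t = -4/3 (t = -(1 - 3)²/3 = -⅓*(-2)² = -⅓*4 = -4/3 ≈ -1.3333)
j(A) = A + A² (j(A) = (A² + 0) + A = A² + A = A + A²)
Y(b) = 9 - 4*b (Y(b) = 9 + 3*(-4*b/3) = 9 - 4*b)
j(-17)*Y(c(6)) = (-17*(1 - 17))*(9 - 4*(10 + 6)) = (-17*(-16))*(9 - 4*16) = 272*(9 - 64) = 272*(-55) = -14960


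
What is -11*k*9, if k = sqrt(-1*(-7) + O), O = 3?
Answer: -99*sqrt(10) ≈ -313.07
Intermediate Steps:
k = sqrt(10) (k = sqrt(-1*(-7) + 3) = sqrt(7 + 3) = sqrt(10) ≈ 3.1623)
-11*k*9 = -11*sqrt(10)*9 = -99*sqrt(10)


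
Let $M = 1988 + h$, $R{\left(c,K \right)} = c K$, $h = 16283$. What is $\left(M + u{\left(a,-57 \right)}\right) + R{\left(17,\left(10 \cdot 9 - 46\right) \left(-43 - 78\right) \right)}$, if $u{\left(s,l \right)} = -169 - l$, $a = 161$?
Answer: $-72349$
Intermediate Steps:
$R{\left(c,K \right)} = K c$
$M = 18271$ ($M = 1988 + 16283 = 18271$)
$\left(M + u{\left(a,-57 \right)}\right) + R{\left(17,\left(10 \cdot 9 - 46\right) \left(-43 - 78\right) \right)} = \left(18271 - 112\right) + \left(10 \cdot 9 - 46\right) \left(-43 - 78\right) 17 = \left(18271 + \left(-169 + 57\right)\right) + \left(90 - 46\right) \left(-121\right) 17 = \left(18271 - 112\right) + 44 \left(-121\right) 17 = 18159 - 90508 = -72349$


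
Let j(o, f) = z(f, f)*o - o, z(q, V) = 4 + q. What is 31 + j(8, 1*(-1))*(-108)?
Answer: -1697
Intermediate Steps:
j(o, f) = -o + o*(4 + f) (j(o, f) = (4 + f)*o - o = o*(4 + f) - o = -o + o*(4 + f))
31 + j(8, 1*(-1))*(-108) = 31 + (8*(3 + 1*(-1)))*(-108) = 31 + (8*(3 - 1))*(-108) = 31 + (8*2)*(-108) = 31 + 16*(-108) = 31 - 1728 = -1697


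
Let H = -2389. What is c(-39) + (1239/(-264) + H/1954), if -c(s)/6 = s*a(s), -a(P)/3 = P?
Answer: 2353342311/85976 ≈ 27372.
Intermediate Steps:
a(P) = -3*P
c(s) = 18*s² (c(s) = -6*s*(-3*s) = -(-18)*s² = 18*s²)
c(-39) + (1239/(-264) + H/1954) = 18*(-39)² + (1239/(-264) - 2389/1954) = 18*1521 + (1239*(-1/264) - 2389*1/1954) = 27378 + (-413/88 - 2389/1954) = 27378 - 508617/85976 = 2353342311/85976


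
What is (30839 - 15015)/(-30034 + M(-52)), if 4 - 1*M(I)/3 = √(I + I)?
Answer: -118767032/225330355 + 23736*I*√26/225330355 ≈ -0.52708 + 0.00053712*I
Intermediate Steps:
M(I) = 12 - 3*√2*√I (M(I) = 12 - 3*√(I + I) = 12 - 3*√2*√I)
(30839 - 15015)/(-30034 + M(-52)) = (30839 - 15015)/(-30034 + (12 - 3*√2*√(-52))) = 15824/(-30034 + (12 - 3*√2*2*I*√13)) = 15824/(-30034 + (12 - 6*I*√26)) = 15824/(-30022 - 6*I*√26)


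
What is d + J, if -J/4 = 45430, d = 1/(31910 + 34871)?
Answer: -12135443319/66781 ≈ -1.8172e+5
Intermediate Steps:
d = 1/66781 ≈ 1.4974e-5
J = -181720 (J = -4*45430 = -181720)
d + J = 1/66781 - 181720 = -12135443319/66781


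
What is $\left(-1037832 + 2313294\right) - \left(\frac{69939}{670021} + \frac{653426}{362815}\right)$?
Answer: $\frac{310056274212695899}{243093669115} \approx 1.2755 \cdot 10^{6}$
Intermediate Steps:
$\left(-1037832 + 2313294\right) - \left(\frac{69939}{670021} + \frac{653426}{362815}\right) = 1275462 - \frac{463184060231}{243093669115} = \frac{310056274212695899}{243093669115}$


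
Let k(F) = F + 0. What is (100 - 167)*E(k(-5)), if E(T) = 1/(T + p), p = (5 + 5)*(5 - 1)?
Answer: -67/35 ≈ -1.9143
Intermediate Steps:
k(F) = F
p = 40 (p = 10*4 = 40)
E(T) = 1/(40 + T) (E(T) = 1/(T + 40) = 1/(40 + T))
(100 - 167)*E(k(-5)) = (100 - 167)/(40 - 5) = -67/35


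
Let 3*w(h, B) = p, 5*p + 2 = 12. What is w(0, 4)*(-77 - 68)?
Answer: -290/3 ≈ -96.667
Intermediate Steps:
p = 2 (p = -⅖ + (⅕)*12 = -⅖ + 12/5 = 2)
w(h, B) = ⅔ (w(h, B) = (⅓)*2 = ⅔)
w(0, 4)*(-77 - 68) = 2*(-77 - 68)/3 = (⅔)*(-145) = -290/3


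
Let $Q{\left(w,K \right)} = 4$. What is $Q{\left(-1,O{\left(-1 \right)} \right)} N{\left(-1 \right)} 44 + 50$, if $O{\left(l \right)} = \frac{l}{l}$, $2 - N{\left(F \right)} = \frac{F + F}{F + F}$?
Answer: $226$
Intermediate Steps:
$N{\left(F \right)} = 1$ ($N{\left(F \right)} = 2 - \frac{F + F}{F + F} = 2 - \frac{2 F}{2 F} = 2 - 2 F \frac{1}{2 F} = 2 - 1 = 1$)
$O{\left(l \right)} = 1$
$Q{\left(-1,O{\left(-1 \right)} \right)} N{\left(-1 \right)} 44 + 50 = 4 \cdot 1 \cdot 44 + 50 = 4 \cdot 44 + 50 = 176 + 50 = 226$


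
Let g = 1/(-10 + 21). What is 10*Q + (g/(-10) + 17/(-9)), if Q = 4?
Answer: 37721/990 ≈ 38.102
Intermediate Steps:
g = 1/11 ≈ 0.090909
10*Q + (g/(-10) + 17/(-9)) = 10*4 + ((1/11)/(-10) + 17/(-9)) = 40 + ((1/11)*(-⅒) + 17*(-⅑)) = 40 + (-1/110 - 17/9) = 40 - 1879/990 = 37721/990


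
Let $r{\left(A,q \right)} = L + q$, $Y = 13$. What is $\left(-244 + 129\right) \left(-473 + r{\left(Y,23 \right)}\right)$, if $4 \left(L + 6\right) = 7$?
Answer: $\frac{208955}{4} \approx 52239.0$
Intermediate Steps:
$L = - \frac{17}{4}$ ($L = -6 + \frac{1}{4} \cdot 7 = -6 + \frac{7}{4} = - \frac{17}{4} \approx -4.25$)
$r{\left(A,q \right)} = - \frac{17}{4} + q$
$\left(-244 + 129\right) \left(-473 + r{\left(Y,23 \right)}\right) = \left(-244 + 129\right) \left(-473 + \left(- \frac{17}{4} + 23\right)\right) = - 115 \left(-473 + \frac{75}{4}\right) = \left(-115\right) \left(- \frac{1817}{4}\right) = \frac{208955}{4}$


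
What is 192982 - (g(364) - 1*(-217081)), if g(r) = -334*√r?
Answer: -24099 + 668*√91 ≈ -17727.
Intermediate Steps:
192982 - (g(364) - 1*(-217081)) = 192982 - (-668*√91 - 1*(-217081)) = 192982 - (-668*√91 + 217081) = 192982 - (217081 - 668*√91) = 192982 + (-217081 + 668*√91) = -24099 + 668*√91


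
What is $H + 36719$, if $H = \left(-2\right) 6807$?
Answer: $23105$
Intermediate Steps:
$H = -13614$
$H + 36719 = -13614 + 36719 = 23105$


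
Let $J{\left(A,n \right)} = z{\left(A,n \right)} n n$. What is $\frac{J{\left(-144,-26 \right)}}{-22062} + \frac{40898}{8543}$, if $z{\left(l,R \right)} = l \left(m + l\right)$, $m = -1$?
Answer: $- \frac{19946854694}{31412611} \approx -635.0$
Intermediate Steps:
$z{\left(l,R \right)} = l \left(-1 + l\right)$
$J{\left(A,n \right)} = A n^{2} \left(-1 + A\right)$ ($J{\left(A,n \right)} = A \left(-1 + A\right) n n = A n \left(-1 + A\right) n = A n^{2} \left(-1 + A\right)$)
$\frac{J{\left(-144,-26 \right)}}{-22062} + \frac{40898}{8543} = \frac{\left(-144\right) \left(-26\right)^{2} \left(-1 - 144\right)}{-22062} + \frac{40898}{8543} = \left(-144\right) 676 \left(-145\right) \left(- \frac{1}{22062}\right) + 40898 \cdot \frac{1}{8543} = 14114880 \left(- \frac{1}{22062}\right) + \frac{40898}{8543} = - \frac{2352480}{3677} + \frac{40898}{8543} = - \frac{19946854694}{31412611}$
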